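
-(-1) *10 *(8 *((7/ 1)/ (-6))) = -280/ 3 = -93.33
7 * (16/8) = 14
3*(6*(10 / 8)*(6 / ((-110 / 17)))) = -459 / 22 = -20.86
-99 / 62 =-1.60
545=545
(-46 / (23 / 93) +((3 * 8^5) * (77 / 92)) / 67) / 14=802863 / 10787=74.43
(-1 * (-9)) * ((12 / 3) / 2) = 18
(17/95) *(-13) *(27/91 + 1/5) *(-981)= 3769002/3325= 1133.53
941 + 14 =955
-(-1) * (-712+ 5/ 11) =-7827/ 11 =-711.55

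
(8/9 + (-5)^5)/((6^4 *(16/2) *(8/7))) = -196819/746496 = -0.26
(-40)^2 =1600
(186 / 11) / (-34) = -93 / 187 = -0.50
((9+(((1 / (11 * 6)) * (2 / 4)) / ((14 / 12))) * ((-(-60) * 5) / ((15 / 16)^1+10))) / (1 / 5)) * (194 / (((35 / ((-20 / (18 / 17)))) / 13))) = -706992260 / 11319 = -62460.66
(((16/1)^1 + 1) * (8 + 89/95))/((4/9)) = 129897/380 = 341.83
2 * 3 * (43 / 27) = 86 / 9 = 9.56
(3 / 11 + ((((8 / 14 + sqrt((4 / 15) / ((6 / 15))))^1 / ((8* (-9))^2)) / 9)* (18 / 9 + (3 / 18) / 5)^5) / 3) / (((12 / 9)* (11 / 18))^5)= 7601366709* sqrt(6) / 32983244800000 + 482374120301397 / 634927462400000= 0.76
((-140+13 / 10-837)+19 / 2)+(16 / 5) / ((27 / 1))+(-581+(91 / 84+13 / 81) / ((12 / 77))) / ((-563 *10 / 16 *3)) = -792566269 / 820854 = -965.54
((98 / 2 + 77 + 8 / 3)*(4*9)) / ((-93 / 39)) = -60216 / 31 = -1942.45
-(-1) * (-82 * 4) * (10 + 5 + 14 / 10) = -26896 / 5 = -5379.20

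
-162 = -162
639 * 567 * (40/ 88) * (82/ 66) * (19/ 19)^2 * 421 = 10423141155/ 121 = 86141662.44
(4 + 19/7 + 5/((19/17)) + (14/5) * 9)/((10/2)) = 24198/3325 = 7.28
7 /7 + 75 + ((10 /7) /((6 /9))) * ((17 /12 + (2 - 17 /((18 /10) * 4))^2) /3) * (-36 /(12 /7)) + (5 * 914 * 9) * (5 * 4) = 355386007 /432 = 822652.79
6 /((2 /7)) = 21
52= 52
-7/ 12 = -0.58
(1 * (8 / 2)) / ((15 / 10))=8 / 3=2.67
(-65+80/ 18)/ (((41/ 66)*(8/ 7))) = -41965/ 492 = -85.29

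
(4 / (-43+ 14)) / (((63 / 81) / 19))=-684 / 203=-3.37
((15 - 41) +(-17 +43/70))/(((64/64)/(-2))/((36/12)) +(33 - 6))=-387/245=-1.58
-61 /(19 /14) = -44.95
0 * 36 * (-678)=0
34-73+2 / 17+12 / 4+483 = 7601 / 17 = 447.12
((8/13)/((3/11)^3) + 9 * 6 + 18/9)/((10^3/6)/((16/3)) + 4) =121216/49491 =2.45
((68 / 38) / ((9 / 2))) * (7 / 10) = 238 / 855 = 0.28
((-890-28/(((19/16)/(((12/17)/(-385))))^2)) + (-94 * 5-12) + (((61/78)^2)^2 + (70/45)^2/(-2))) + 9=-111524166802937510161/81772424486953200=-1363.84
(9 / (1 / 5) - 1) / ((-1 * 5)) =-44 / 5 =-8.80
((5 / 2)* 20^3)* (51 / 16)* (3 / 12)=31875 / 2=15937.50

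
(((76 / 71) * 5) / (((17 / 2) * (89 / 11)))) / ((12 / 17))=2090 / 18957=0.11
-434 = -434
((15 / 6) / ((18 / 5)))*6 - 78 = -443 / 6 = -73.83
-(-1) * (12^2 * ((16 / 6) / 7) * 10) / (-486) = -640 / 567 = -1.13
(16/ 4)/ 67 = 4/ 67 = 0.06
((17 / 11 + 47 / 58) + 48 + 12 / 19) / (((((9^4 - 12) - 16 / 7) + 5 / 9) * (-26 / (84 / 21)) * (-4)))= 38938347 / 130001516216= 0.00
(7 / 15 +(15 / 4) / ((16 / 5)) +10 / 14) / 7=15811 / 47040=0.34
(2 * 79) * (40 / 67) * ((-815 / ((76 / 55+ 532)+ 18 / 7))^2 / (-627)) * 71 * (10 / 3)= -10040594477375000 / 121951232296137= -82.33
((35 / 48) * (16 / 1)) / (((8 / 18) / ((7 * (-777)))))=-571095 / 4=-142773.75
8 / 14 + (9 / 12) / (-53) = 827 / 1484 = 0.56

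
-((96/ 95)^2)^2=-1.04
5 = 5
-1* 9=-9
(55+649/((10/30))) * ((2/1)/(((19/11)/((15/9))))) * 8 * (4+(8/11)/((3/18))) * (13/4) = 47887840/57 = 840137.54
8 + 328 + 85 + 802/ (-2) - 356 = -336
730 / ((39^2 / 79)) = 57670 / 1521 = 37.92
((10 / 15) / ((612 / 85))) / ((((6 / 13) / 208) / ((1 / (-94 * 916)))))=-845 / 1743606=-0.00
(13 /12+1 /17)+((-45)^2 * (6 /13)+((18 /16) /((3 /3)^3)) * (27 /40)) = 936.52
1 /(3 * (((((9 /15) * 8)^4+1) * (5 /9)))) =375 /332401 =0.00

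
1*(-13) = -13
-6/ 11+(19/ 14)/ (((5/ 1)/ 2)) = -1/ 385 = -0.00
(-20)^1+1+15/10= -35/2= -17.50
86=86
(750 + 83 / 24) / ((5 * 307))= 18083 / 36840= 0.49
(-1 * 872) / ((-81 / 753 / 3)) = 218872 / 9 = 24319.11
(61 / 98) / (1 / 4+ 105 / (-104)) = -3172 / 3871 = -0.82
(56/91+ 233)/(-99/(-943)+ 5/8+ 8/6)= 68733384/607061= 113.22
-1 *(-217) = 217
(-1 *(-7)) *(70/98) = 5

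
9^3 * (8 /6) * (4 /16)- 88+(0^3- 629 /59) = 8516 /59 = 144.34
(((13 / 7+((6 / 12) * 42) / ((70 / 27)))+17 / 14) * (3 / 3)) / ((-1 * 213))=-391 / 7455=-0.05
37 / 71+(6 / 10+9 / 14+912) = 4541407 / 4970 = 913.76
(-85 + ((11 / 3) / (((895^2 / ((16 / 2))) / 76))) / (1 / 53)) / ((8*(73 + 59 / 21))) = -1427348377 / 10201854400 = -0.14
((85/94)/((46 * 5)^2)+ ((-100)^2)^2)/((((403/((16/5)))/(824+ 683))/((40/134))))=1198993312000204952/3356629315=357201585.13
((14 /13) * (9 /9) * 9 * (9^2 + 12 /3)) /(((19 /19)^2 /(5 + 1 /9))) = 54740 /13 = 4210.77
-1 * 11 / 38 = -11 / 38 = -0.29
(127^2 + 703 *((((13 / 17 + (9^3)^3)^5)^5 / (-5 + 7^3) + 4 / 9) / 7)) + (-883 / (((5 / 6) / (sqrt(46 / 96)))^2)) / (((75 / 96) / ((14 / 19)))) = 15048916414043521684217730000000000000000000000000000000000000000000000000000000000000000000000000000000000000000000000000000000000000000000000000000000000000000000000000000000000000000000000000000000000000000000000.00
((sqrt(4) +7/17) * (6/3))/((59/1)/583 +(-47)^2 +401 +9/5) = 119515/64716382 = 0.00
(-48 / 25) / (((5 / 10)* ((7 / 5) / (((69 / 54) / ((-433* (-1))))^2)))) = -4232 / 177177105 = -0.00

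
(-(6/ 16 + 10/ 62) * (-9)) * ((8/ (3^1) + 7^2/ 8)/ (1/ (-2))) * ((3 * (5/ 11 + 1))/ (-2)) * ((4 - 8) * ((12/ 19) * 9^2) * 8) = -103366368/ 341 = -303127.18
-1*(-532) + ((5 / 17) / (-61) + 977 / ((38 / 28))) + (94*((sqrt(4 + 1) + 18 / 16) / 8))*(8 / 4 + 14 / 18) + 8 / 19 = 1175*sqrt(5) / 36 + 812728081 / 630496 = 1362.01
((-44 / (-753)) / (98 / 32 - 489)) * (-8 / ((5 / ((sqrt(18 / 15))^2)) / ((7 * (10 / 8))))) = 19712 / 9757625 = 0.00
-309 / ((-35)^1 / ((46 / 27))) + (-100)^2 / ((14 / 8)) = 1804738 / 315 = 5729.33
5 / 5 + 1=2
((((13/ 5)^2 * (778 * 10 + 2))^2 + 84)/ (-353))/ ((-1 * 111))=576546872488/ 8163125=70628.21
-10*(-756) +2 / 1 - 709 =6853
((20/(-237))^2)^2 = 0.00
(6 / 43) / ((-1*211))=-6 / 9073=-0.00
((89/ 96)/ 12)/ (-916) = -89/ 1055232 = -0.00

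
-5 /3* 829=-4145 /3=-1381.67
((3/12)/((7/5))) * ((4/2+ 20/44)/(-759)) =-45/77924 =-0.00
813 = 813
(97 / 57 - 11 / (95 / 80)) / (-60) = 431 / 3420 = 0.13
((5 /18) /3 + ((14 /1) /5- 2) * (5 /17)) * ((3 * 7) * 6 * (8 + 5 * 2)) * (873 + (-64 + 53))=10897404 /17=641023.76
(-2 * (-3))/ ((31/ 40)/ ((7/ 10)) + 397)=168/ 11147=0.02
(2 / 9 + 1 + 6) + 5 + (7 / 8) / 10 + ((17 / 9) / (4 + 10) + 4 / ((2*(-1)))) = 5849 / 560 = 10.44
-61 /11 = -5.55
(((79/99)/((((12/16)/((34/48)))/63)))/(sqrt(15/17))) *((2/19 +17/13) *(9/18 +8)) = 607.06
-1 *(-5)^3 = 125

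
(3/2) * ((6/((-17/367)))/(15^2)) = -367/425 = -0.86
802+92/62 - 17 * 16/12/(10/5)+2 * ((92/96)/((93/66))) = 147593/186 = 793.51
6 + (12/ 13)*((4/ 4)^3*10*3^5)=2249.08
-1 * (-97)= 97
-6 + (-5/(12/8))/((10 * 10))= -6.03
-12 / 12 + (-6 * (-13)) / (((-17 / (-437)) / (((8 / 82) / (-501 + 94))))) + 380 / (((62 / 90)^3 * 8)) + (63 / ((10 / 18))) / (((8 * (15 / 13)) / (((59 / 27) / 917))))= 31849278588076163 / 221418324531800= 143.84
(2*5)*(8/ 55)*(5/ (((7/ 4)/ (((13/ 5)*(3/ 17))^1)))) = 2496/ 1309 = 1.91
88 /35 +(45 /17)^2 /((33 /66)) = 167182 /10115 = 16.53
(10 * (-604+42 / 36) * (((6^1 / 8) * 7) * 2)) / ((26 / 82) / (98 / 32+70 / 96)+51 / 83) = -3015619495 / 33258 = -90673.51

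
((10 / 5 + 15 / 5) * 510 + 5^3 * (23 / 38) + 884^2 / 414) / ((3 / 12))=71002178 / 3933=18052.93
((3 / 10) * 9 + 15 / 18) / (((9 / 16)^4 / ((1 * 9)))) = 317.64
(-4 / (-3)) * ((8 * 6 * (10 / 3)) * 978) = 208640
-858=-858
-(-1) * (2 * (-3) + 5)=-1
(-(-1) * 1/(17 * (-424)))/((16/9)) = -9/115328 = -0.00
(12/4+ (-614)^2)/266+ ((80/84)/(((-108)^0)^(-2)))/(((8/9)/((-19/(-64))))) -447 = 16523623/17024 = 970.61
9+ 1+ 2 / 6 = 31 / 3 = 10.33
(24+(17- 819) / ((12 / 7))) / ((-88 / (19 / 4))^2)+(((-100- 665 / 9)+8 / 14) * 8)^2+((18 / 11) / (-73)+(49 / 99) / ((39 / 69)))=1794432562981321127 / 933388904448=1922491.85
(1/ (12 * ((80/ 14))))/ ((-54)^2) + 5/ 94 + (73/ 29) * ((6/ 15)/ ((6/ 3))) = 1061946757/ 1907763840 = 0.56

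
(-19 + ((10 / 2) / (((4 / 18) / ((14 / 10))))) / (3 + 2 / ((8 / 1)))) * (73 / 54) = -12.58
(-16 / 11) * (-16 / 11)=256 / 121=2.12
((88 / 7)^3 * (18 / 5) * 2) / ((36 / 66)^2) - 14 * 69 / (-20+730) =5854360283 / 121765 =48079.17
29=29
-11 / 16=-0.69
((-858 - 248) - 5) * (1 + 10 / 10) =-2222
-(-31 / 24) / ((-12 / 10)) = -155 / 144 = -1.08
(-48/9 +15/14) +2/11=-4.08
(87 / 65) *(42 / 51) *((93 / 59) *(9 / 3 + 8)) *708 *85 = 14952168 / 13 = 1150166.77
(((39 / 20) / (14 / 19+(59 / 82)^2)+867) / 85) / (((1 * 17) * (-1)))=-232012582 / 385995625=-0.60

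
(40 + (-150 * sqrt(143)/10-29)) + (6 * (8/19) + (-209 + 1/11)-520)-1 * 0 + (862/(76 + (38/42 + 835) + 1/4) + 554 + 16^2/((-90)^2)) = -15 * sqrt(143)-5201638402429/32427922725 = -339.78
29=29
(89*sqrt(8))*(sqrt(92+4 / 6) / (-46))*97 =-17266*sqrt(417) / 69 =-5109.88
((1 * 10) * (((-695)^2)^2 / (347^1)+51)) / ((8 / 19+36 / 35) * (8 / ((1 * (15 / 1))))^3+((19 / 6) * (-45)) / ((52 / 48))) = -34036745739924768750 / 664759154251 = -51201620.20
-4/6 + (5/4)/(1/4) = 13/3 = 4.33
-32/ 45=-0.71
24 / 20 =6 / 5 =1.20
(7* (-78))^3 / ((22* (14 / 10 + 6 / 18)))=-46953270 / 11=-4268479.09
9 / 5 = 1.80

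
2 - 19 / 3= -13 / 3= -4.33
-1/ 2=-0.50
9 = 9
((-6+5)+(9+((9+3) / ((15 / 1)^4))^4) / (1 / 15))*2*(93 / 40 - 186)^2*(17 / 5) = 36930497764014692005857901 / 1201354980468750000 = 30740703.93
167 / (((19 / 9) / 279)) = 419337 / 19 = 22070.37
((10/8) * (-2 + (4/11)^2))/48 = -565/11616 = -0.05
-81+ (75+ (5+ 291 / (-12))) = -101 / 4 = -25.25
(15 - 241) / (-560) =113 / 280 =0.40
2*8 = 16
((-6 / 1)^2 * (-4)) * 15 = -2160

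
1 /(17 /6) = 0.35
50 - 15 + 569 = 604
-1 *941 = -941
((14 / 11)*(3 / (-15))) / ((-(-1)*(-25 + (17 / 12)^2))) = 288 / 26015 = 0.01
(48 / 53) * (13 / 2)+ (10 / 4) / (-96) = 59639 / 10176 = 5.86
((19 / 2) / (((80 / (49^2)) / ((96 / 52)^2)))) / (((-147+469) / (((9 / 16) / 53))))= 527877 / 16480880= 0.03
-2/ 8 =-1/ 4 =-0.25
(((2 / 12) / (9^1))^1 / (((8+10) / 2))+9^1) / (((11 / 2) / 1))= 4375 / 2673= 1.64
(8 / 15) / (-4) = -2 / 15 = -0.13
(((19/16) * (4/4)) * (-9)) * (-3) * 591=18948.94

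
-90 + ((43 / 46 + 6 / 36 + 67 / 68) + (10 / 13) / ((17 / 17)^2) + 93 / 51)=-85.32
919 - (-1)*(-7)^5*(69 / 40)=-1122923 / 40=-28073.08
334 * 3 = 1002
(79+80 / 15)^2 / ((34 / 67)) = 4288603 / 306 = 14015.04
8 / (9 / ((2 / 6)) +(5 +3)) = 8 / 35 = 0.23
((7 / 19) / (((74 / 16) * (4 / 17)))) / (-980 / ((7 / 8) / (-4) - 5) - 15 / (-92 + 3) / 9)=10612182 / 5886890365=0.00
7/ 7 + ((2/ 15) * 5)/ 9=29/ 27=1.07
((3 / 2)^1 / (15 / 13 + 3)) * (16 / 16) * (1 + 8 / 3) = 143 / 108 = 1.32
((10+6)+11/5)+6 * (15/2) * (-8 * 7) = -2501.80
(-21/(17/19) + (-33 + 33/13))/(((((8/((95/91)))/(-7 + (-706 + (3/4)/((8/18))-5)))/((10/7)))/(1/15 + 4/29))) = 13275677435/9009728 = 1473.48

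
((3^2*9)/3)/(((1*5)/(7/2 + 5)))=459/10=45.90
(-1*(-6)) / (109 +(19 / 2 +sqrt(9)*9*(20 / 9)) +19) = 12 / 395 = 0.03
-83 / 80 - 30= -2483 / 80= -31.04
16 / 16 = 1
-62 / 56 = -31 / 28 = -1.11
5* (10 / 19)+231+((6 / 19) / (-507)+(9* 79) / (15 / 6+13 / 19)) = 177527667 / 388531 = 456.92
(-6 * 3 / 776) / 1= -9 / 388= -0.02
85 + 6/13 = 1111/13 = 85.46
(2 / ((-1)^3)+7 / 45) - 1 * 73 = -3368 / 45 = -74.84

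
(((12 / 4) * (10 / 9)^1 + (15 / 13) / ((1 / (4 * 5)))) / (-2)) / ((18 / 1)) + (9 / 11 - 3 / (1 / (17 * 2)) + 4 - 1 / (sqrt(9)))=-758677 / 7722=-98.25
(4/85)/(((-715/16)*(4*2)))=-8/60775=-0.00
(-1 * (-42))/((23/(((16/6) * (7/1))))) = 784/23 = 34.09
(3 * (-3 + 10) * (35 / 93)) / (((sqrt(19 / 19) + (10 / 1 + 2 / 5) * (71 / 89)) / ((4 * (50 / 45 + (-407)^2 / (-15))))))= -6191336620 / 164889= -37548.51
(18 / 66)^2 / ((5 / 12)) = 108 / 605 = 0.18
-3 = -3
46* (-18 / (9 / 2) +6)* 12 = 1104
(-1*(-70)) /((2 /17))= 595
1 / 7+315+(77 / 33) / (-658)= 622085 / 1974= 315.14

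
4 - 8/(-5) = 28/5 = 5.60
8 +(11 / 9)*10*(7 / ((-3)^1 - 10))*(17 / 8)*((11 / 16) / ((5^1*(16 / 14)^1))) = 378439 / 59904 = 6.32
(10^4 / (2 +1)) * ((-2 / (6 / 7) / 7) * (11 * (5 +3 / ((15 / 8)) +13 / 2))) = -1441000 / 9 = -160111.11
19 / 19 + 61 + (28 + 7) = 97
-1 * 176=-176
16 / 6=8 / 3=2.67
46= 46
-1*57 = -57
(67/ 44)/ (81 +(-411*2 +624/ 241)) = -16147/ 7830108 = -0.00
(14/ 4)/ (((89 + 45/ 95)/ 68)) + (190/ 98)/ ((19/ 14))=1431/ 350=4.09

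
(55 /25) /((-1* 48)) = -11 /240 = -0.05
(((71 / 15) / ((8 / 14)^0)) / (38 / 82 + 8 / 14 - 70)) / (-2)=20377 / 593790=0.03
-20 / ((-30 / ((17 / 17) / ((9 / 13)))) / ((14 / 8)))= 91 / 54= 1.69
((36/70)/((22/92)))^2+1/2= 1519393/296450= 5.13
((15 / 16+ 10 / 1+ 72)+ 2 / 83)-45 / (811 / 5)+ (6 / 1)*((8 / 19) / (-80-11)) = 153918352303 / 1862146832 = 82.66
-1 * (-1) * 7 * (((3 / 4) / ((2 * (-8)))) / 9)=-7 / 192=-0.04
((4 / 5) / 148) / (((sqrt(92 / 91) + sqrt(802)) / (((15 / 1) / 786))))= 91 / (9694 * (2 * sqrt(2093) + 91 * sqrt(802)))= 0.00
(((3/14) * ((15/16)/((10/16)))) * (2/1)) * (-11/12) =-33/56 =-0.59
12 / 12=1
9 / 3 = 3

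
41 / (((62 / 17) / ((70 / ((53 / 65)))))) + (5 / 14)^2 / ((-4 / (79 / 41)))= 50966692275 / 52812592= 965.05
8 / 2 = 4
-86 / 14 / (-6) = 1.02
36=36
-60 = -60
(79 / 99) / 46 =79 / 4554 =0.02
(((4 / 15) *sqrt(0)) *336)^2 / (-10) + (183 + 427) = 610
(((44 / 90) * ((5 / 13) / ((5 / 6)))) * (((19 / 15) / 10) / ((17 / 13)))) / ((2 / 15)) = 209 / 1275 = 0.16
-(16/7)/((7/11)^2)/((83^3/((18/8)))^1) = -4356/196122941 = -0.00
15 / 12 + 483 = 1937 / 4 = 484.25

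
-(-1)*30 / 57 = 10 / 19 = 0.53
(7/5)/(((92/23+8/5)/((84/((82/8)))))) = 84/41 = 2.05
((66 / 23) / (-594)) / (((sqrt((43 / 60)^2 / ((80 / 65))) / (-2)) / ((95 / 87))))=15200 * sqrt(13) / 3355677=0.02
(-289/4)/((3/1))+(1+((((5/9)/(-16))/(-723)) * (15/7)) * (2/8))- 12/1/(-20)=-109236499/4858560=-22.48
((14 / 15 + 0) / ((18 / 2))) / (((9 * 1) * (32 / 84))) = 49 / 1620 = 0.03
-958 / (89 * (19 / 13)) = -12454 / 1691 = -7.36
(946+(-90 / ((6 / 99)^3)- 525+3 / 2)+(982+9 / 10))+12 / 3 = -8057637 / 20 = -402881.85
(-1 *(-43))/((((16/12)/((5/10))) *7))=129/56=2.30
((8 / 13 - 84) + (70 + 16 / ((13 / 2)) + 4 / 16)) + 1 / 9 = -4943 / 468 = -10.56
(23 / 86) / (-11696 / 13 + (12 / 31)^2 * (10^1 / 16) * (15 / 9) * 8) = -287339 / 965286016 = -0.00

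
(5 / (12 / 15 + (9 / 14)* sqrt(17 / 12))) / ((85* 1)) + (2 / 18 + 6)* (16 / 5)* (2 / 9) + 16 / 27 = 8539280 / 1472013 -2100* sqrt(51) / 18173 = 4.98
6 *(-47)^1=-282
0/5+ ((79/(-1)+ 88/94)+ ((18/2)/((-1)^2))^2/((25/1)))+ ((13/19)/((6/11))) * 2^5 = -2322926/66975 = -34.68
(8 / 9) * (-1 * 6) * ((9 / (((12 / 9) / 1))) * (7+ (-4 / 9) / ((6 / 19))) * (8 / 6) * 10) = -24160 / 9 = -2684.44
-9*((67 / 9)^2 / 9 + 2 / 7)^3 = -35549627253841 / 14765025303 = -2407.69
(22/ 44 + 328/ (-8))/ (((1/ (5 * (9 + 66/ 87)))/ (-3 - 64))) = 7679205/ 58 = 132400.09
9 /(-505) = -9 /505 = -0.02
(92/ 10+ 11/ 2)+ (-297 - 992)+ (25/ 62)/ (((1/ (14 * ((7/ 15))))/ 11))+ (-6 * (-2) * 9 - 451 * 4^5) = -430554029/ 930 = -462961.32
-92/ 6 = -46/ 3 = -15.33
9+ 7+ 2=18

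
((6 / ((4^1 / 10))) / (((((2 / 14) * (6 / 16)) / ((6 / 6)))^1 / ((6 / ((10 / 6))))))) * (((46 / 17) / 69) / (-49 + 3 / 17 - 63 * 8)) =-336 / 4699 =-0.07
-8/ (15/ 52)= -416/ 15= -27.73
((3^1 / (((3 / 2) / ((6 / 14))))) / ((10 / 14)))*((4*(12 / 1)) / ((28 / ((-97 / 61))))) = -6984 / 2135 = -3.27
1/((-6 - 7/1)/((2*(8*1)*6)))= -96/13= -7.38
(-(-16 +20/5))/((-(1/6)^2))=-432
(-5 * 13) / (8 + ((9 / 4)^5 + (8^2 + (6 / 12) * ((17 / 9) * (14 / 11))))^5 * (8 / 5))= -33459987768458510912716800 / 23062677355381059778662897142587287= -0.00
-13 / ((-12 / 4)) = 13 / 3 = 4.33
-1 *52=-52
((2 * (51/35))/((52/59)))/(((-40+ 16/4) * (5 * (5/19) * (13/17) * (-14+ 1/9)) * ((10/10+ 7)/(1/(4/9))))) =8747163/4732000000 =0.00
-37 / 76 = -0.49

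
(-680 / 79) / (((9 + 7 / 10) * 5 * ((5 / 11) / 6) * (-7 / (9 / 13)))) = 161568 / 697333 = 0.23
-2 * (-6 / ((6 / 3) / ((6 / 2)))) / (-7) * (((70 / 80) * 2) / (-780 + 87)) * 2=0.01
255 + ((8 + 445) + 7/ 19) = 13459/ 19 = 708.37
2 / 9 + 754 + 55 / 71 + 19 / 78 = 12547565 / 16614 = 755.24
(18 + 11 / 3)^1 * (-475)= -30875 / 3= -10291.67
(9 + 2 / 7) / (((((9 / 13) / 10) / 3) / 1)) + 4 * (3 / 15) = 42334 / 105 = 403.18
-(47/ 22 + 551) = -12169/ 22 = -553.14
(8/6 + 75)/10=229/30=7.63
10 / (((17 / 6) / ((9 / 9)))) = 60 / 17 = 3.53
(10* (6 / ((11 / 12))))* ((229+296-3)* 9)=3382560 / 11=307505.45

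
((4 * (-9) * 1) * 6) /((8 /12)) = -324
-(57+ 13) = -70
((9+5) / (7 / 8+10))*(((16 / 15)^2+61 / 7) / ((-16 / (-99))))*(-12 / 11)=-62068 / 725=-85.61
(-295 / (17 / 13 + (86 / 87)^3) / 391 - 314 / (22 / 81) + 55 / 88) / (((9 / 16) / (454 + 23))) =-7458825770042654 / 7610142089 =-980116.49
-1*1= -1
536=536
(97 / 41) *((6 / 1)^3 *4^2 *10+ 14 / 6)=10057639 / 123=81769.42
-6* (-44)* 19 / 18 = 836 / 3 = 278.67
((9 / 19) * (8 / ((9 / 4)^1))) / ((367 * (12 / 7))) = 56 / 20919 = 0.00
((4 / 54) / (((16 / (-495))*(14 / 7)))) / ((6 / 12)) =-55 / 24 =-2.29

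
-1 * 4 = -4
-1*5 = -5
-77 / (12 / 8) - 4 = -166 / 3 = -55.33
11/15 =0.73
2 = 2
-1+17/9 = 8/9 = 0.89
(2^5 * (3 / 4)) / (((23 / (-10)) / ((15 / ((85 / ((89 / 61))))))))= -2.69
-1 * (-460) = 460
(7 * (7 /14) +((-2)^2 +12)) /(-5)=-39 /10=-3.90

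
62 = 62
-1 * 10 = -10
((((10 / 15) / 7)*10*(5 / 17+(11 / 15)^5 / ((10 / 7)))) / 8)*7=57133819 / 154912500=0.37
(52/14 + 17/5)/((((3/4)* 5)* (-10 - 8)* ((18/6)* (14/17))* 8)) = -1411/264600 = -0.01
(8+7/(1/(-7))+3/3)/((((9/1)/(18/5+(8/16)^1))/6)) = -328/3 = -109.33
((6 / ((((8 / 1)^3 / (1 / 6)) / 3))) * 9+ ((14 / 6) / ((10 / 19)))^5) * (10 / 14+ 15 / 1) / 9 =7324605611543 / 2449440000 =2990.32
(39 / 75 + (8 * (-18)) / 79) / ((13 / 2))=-5146 / 25675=-0.20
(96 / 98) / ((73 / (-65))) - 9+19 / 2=-0.37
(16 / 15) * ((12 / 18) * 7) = 224 / 45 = 4.98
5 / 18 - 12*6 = -71.72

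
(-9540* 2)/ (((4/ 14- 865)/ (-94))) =-12554640/ 6053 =-2074.12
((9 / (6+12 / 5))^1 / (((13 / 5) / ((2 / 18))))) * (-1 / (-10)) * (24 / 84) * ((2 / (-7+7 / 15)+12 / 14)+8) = 2095 / 187278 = 0.01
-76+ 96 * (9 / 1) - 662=126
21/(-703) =-21/703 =-0.03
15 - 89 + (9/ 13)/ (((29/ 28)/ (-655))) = -192958/ 377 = -511.82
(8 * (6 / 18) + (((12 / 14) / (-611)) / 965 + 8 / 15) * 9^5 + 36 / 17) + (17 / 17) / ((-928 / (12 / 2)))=615262846364851 / 19533709104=31497.49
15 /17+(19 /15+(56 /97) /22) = 591856 /272085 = 2.18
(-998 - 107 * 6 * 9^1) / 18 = -3388 / 9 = -376.44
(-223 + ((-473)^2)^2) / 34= 25027332609 / 17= 1472196035.82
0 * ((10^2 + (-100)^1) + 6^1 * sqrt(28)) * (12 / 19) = 0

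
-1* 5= -5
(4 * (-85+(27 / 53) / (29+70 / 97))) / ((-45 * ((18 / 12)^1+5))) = 34627456 / 29795805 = 1.16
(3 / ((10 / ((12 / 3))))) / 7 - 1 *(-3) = 111 / 35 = 3.17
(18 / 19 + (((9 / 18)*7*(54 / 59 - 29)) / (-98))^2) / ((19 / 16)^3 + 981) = 0.00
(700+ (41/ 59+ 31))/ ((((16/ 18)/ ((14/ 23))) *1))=1359855/ 2714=501.05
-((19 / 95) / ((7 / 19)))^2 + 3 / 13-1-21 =-351368 / 15925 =-22.06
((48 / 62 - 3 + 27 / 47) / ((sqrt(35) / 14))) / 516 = -401 * sqrt(35) / 313255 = -0.01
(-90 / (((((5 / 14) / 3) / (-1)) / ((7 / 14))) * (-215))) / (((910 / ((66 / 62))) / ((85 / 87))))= -5049 / 2512705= -0.00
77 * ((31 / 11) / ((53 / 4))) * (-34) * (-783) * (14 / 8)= 40438818 / 53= 762996.57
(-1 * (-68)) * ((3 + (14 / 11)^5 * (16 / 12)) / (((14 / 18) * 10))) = 73455402 / 1127357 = 65.16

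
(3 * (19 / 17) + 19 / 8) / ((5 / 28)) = 5453 / 170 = 32.08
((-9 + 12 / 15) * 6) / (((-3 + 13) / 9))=-1107 / 25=-44.28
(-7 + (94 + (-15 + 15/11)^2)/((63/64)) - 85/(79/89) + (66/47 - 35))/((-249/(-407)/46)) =7131585205034/640704141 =11130.86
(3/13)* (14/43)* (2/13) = 0.01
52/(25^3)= 52/15625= 0.00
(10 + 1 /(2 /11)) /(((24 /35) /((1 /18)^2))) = 1085 /15552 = 0.07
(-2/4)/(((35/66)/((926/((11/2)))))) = -5556/35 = -158.74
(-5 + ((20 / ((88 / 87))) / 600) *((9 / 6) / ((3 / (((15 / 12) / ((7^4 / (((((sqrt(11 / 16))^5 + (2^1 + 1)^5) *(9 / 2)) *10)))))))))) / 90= -3317185 / 60850944 + 319 *sqrt(11) / 629407744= -0.05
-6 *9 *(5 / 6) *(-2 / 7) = 90 / 7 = 12.86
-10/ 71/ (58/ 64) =-320/ 2059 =-0.16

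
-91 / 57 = -1.60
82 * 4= 328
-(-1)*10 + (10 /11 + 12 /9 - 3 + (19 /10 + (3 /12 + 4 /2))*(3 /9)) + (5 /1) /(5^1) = 7673 /660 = 11.63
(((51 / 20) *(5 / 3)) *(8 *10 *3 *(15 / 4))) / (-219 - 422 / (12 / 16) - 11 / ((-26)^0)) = -4.83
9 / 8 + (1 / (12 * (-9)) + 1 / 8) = 67 / 54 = 1.24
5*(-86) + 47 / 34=-14573 / 34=-428.62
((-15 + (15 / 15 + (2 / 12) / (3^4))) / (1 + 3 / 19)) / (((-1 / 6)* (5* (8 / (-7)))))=-904799 / 71280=-12.69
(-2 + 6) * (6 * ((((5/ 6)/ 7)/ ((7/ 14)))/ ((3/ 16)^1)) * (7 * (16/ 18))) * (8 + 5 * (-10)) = -71680/ 9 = -7964.44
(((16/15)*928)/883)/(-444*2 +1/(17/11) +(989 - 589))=-252416/109734825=-0.00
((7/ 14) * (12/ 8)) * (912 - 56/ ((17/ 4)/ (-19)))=14820/ 17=871.76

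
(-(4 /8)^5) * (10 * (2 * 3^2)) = -45 /8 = -5.62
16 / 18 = 8 / 9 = 0.89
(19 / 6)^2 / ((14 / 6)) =361 / 84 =4.30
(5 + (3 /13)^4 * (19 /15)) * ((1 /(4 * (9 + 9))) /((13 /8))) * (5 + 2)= 5001766 /16708185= 0.30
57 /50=1.14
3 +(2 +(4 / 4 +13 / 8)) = 61 / 8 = 7.62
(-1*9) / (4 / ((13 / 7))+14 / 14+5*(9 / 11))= -1287 / 1036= -1.24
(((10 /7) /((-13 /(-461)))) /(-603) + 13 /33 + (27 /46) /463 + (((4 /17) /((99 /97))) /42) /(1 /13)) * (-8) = -91205086204 /29801471427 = -3.06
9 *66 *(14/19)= 437.68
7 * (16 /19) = 112 /19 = 5.89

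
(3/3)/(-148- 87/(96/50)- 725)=-16/14693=-0.00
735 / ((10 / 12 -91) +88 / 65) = -286650 / 34637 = -8.28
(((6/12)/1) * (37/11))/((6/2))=37/66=0.56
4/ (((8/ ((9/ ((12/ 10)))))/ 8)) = 30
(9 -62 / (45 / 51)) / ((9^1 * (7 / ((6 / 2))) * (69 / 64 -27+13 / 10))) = 58816 / 496377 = 0.12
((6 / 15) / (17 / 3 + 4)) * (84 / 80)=63 / 1450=0.04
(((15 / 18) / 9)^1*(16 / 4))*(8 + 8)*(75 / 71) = 4000 / 639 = 6.26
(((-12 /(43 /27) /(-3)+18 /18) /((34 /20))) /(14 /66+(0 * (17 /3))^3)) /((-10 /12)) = -59796 /5117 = -11.69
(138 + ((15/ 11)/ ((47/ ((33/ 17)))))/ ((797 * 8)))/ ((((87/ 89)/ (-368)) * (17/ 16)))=-529325443744/ 10825651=-48895.48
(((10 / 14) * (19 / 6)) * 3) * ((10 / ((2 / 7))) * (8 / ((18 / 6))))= 1900 / 3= 633.33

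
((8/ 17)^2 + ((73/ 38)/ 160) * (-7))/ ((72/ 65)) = 3138733/ 25302528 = 0.12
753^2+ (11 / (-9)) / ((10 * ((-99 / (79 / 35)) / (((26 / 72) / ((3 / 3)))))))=578689386427 / 1020600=567009.00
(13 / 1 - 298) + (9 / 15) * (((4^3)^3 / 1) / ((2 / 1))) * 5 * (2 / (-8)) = -98589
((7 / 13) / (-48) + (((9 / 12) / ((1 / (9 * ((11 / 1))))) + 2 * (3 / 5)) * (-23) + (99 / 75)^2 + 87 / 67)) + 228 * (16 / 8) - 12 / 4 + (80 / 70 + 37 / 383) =-89535353080553 / 70054530000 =-1278.08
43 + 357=400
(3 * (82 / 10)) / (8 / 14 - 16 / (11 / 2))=-3157 / 300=-10.52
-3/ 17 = -0.18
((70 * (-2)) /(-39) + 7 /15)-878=-170419 /195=-873.94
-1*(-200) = 200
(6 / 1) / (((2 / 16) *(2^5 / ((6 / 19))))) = 9 / 19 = 0.47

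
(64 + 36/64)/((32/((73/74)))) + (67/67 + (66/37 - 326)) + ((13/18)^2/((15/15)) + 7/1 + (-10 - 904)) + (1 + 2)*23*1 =-3555980063/3068928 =-1158.70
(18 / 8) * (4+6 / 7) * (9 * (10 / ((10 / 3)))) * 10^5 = 206550000 / 7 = 29507142.86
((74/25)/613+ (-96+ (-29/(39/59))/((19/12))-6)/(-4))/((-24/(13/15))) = -27280859/23294000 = -1.17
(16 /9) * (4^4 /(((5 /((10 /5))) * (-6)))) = -4096 /135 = -30.34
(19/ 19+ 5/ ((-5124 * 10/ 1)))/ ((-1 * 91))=-10247/ 932568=-0.01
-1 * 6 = -6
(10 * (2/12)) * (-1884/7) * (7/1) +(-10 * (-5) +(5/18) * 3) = -18535/6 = -3089.17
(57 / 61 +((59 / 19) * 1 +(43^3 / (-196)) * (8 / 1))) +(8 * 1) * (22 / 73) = -13426954768 / 4145743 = -3238.73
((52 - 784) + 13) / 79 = -719 / 79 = -9.10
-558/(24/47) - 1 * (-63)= -4119/4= -1029.75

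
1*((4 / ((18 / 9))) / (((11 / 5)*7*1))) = 10 / 77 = 0.13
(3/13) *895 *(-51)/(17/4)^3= -515520/3757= -137.22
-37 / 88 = -0.42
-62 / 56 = -31 / 28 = -1.11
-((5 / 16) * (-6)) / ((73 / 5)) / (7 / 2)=75 / 2044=0.04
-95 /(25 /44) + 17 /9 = -7439 /45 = -165.31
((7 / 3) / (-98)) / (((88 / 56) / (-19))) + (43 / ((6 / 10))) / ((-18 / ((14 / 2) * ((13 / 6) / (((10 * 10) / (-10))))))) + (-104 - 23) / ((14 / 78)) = -34989319 / 49896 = -701.24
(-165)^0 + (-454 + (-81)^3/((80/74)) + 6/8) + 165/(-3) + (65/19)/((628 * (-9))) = -528445797779/1073880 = -492090.18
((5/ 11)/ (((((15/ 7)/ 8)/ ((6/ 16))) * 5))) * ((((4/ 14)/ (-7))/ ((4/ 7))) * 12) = -6/ 55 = -0.11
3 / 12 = 1 / 4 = 0.25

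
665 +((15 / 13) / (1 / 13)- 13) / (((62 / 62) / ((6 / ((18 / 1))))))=1997 / 3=665.67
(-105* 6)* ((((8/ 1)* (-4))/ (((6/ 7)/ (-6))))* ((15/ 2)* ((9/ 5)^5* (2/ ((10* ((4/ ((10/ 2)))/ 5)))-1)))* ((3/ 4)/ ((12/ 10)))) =-3124873.08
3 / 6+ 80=161 / 2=80.50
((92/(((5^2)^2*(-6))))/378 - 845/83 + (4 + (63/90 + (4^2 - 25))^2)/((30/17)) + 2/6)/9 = 7401960883/2117745000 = 3.50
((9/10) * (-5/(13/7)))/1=-63/26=-2.42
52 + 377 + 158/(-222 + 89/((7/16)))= 27332/65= 420.49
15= 15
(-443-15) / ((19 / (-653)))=299074 / 19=15740.74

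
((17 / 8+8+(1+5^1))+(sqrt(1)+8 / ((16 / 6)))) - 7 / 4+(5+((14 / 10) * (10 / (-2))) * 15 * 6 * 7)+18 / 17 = -596437 / 136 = -4385.57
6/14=3/7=0.43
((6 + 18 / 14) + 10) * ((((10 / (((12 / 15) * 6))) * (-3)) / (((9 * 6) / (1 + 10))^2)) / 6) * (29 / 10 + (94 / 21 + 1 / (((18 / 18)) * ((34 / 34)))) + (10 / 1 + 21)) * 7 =-605332145 / 2939328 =-205.94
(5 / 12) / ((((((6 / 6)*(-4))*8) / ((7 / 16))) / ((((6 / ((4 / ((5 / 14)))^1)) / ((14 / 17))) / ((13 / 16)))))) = -425 / 93184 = -0.00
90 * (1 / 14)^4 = 45 / 19208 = 0.00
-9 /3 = -3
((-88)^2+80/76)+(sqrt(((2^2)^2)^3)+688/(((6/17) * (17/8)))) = 497404/57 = 8726.39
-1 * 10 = -10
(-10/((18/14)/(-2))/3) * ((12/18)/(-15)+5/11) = 5684/2673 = 2.13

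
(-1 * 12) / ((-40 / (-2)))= -3 / 5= -0.60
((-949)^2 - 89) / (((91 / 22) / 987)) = 2793388224 / 13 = 214876017.23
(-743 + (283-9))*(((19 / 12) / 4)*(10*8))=-44555 / 3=-14851.67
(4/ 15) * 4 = 16/ 15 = 1.07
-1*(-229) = 229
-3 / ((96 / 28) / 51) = -357 / 8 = -44.62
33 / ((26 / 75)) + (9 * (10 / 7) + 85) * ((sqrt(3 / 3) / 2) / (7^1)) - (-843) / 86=111.98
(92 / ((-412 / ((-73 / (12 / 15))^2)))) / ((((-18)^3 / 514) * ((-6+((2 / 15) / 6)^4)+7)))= 4429647984375 / 27031326592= 163.87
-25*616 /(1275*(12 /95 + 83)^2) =-5559400 /3180493059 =-0.00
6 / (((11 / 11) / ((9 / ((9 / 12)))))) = 72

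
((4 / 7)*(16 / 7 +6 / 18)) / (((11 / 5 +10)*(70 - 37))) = 100 / 26901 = 0.00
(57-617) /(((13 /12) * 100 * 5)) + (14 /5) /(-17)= -6622 /5525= -1.20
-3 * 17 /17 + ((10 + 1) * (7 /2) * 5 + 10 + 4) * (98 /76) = 20009 /76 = 263.28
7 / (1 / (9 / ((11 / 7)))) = 441 / 11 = 40.09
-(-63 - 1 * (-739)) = -676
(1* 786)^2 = 617796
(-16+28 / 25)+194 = 4478 / 25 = 179.12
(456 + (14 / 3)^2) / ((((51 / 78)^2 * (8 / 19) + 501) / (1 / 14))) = 6903650 / 101385207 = 0.07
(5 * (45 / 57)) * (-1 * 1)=-75 / 19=-3.95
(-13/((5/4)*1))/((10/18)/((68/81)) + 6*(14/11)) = -38896/31035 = -1.25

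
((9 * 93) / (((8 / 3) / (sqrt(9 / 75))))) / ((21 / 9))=7533 * sqrt(3) / 280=46.60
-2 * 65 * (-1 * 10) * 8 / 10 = 1040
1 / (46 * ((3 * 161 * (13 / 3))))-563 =-54204513 / 96278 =-563.00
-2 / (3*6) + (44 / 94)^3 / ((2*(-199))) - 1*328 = -61011322397 / 185946993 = -328.11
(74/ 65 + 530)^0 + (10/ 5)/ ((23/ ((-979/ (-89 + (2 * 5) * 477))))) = 105705/ 107663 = 0.98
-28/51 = -0.55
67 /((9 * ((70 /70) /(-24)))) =-536 /3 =-178.67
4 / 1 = 4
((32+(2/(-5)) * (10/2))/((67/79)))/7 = 2370/469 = 5.05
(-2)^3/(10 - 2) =-1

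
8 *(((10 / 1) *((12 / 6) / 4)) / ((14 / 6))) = 120 / 7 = 17.14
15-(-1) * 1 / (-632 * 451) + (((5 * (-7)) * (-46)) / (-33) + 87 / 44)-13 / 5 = -147121873 / 4275480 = -34.41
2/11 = 0.18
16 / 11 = 1.45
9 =9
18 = 18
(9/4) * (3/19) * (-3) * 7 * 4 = -567/19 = -29.84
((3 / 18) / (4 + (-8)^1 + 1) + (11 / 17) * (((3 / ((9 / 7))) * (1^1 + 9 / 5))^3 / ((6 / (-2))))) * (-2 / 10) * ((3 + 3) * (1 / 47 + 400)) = 43295254061 / 1498125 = 28899.63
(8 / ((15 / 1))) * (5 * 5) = 13.33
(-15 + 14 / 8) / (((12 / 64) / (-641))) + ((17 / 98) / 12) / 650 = 11541760539 / 254800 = 45297.33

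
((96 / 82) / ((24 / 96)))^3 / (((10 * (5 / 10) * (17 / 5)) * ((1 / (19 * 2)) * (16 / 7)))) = 117669888 / 1171657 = 100.43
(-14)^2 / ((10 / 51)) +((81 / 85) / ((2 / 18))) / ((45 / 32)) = 427422 / 425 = 1005.70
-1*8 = -8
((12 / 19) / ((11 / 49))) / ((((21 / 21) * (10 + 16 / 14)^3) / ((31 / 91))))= 74431 / 107446482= 0.00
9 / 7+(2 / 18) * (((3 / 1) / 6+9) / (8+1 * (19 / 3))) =2455 / 1806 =1.36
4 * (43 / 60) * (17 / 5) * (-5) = -731 / 15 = -48.73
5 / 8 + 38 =309 / 8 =38.62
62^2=3844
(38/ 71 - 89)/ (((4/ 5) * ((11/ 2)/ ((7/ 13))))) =-19985/ 1846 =-10.83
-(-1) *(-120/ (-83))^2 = 2.09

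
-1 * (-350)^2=-122500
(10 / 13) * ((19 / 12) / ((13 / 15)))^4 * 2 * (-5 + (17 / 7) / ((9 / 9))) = -3665278125 / 83169632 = -44.07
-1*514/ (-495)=514/ 495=1.04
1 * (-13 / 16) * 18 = -117 / 8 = -14.62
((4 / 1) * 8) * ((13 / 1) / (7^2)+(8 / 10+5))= 47552 / 245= 194.09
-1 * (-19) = 19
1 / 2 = 0.50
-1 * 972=-972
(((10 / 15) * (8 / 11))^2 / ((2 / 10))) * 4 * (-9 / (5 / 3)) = -3072 / 121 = -25.39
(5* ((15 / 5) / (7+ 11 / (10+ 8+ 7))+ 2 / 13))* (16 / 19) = 17960 / 7657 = 2.35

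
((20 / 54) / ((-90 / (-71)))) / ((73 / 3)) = 71 / 5913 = 0.01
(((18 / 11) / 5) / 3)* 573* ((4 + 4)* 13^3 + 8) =1099159.85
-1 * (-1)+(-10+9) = 0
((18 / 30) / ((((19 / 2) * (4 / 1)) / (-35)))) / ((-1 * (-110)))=-21 / 4180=-0.01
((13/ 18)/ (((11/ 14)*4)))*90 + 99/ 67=32663/ 1474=22.16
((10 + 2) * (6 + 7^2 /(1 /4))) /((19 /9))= 21816 /19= 1148.21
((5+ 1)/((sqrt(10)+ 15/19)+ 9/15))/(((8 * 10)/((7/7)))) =-1881/145652+ 5415 * sqrt(10)/582608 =0.02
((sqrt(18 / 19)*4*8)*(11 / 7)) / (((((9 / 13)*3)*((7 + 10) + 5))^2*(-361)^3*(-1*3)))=1352*sqrt(38) / 50175702325287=0.00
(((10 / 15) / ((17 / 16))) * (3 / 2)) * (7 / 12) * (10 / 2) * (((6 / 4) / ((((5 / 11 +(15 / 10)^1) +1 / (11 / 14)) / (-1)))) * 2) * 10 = -30800 / 1207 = -25.52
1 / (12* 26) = 1 / 312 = 0.00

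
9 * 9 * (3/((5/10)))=486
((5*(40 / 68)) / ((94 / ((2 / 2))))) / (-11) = -25 / 8789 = -0.00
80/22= 40/11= 3.64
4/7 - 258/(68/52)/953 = 41326/113407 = 0.36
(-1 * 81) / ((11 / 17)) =-1377 / 11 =-125.18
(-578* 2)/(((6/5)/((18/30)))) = -578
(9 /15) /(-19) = -3 /95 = -0.03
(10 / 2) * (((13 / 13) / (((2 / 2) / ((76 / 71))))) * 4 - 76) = -25460 / 71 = -358.59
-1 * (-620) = 620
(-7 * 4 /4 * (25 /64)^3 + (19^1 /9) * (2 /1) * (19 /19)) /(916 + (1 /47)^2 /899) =17827536138427 /4291739100905472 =0.00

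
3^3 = 27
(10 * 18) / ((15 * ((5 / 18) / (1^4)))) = 216 / 5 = 43.20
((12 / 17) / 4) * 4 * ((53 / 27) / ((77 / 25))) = 5300 / 11781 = 0.45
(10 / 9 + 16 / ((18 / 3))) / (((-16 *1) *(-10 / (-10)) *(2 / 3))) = -17 / 48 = -0.35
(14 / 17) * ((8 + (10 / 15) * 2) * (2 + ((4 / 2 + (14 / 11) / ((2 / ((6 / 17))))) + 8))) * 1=298704 / 3179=93.96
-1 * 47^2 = -2209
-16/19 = -0.84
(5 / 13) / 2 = 5 / 26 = 0.19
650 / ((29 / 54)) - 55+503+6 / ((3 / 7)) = 1672.34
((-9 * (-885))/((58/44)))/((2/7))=613305/29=21148.45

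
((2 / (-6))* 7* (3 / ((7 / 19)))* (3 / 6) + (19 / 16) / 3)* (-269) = 117553 / 48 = 2449.02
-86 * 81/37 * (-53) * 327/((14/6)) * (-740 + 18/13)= -3477683451276/3367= -1032873017.90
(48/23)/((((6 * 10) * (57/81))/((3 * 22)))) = 7128/2185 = 3.26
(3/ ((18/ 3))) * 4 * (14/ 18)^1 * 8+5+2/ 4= 323/ 18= 17.94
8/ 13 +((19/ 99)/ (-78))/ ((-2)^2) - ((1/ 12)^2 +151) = -9290627/ 61776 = -150.39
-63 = -63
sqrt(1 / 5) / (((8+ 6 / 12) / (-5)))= -2 * sqrt(5) / 17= -0.26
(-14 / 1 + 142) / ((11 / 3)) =384 / 11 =34.91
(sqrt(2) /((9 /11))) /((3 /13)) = 143 * sqrt(2) /27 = 7.49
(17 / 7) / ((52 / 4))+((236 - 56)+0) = 180.19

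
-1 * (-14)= 14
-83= -83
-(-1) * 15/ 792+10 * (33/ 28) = 21815/ 1848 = 11.80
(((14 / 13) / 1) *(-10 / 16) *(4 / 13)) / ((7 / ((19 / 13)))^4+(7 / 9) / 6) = -35186670 / 89424180547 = -0.00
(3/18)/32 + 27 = 5185/192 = 27.01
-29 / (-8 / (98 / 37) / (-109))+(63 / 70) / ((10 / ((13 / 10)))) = -1046.43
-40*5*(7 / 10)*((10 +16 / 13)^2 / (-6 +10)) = -746060 / 169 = -4414.56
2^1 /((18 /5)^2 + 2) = 25 /187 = 0.13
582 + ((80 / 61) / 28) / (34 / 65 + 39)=638433766 / 1096963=582.00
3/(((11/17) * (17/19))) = 57/11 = 5.18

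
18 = 18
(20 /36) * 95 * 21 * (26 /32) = 43225 /48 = 900.52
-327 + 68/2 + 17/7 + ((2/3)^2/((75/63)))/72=-2745851/9450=-290.57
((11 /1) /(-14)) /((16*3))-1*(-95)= 63829 /672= 94.98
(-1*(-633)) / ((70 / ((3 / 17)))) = 1899 / 1190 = 1.60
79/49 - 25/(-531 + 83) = 5231/3136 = 1.67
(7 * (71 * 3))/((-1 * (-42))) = 71/2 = 35.50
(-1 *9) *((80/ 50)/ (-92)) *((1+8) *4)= 5.63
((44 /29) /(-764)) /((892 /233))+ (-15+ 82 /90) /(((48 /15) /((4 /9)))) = -783322501 /400203828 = -1.96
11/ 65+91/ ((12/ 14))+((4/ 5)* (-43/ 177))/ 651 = 1592855167/ 14979510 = 106.34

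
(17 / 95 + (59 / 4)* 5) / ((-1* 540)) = -28093 / 205200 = -0.14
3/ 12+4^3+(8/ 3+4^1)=851/ 12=70.92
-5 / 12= -0.42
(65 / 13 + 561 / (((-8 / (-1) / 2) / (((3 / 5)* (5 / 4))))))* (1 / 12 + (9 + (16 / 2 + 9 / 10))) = 1902277 / 960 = 1981.54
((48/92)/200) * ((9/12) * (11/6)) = 33/9200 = 0.00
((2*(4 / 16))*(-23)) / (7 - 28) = 23 / 42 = 0.55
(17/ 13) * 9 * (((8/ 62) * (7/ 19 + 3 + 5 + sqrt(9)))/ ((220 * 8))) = 4131/ 421135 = 0.01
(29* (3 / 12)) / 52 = 29 / 208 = 0.14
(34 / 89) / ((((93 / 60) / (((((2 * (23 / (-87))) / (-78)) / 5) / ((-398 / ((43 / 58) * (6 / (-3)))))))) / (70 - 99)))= -67252 / 1862896113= -0.00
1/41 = 0.02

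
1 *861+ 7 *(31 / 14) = 1753 / 2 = 876.50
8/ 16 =1/ 2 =0.50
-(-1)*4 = 4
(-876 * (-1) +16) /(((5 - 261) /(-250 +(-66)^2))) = -457819 /32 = -14306.84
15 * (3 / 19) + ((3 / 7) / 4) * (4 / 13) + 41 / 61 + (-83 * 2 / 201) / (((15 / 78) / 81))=-344.78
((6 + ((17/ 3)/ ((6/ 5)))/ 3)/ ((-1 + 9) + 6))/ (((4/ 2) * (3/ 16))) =818/ 567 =1.44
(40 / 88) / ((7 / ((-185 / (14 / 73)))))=-67525 / 1078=-62.64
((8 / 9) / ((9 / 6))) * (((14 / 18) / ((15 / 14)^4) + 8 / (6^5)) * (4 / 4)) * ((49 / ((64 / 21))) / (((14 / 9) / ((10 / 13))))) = 52798627 / 18954000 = 2.79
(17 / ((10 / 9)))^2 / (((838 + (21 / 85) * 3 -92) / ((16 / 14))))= 795906 / 2221555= 0.36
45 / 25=1.80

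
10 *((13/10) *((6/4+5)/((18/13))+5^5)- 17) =1458577/36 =40516.03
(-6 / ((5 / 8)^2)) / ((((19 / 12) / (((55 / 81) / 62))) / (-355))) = 199936 / 5301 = 37.72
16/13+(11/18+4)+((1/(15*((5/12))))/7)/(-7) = 1673639/286650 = 5.84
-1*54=-54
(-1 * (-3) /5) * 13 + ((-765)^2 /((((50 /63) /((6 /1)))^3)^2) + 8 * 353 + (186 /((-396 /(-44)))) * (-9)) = 1066973657318331274 /9765625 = 109258102509.40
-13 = -13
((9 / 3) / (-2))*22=-33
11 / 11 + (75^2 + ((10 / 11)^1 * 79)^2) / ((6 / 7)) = 9133801 / 726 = 12580.99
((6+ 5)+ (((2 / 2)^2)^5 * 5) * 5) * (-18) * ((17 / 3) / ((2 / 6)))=-11016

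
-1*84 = -84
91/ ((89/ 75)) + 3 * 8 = 8961/ 89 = 100.69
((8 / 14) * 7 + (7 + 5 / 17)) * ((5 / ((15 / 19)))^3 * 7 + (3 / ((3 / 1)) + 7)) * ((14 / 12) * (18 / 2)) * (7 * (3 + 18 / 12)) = 6672624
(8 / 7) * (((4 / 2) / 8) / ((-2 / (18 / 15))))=-6 / 35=-0.17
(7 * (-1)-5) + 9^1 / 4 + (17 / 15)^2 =-7619 / 900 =-8.47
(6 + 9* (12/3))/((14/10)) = 30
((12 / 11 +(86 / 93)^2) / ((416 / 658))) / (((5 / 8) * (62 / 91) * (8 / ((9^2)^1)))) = 73.19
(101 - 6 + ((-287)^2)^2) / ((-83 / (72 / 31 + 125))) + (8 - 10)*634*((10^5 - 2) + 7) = -27105295167252 / 2573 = -10534510364.26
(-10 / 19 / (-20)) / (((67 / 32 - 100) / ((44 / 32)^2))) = -121 / 238108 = -0.00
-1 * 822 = -822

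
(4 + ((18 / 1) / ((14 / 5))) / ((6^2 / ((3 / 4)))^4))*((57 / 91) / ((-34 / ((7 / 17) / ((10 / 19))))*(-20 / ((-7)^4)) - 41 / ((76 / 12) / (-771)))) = 2044946379371 / 4074044090548224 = 0.00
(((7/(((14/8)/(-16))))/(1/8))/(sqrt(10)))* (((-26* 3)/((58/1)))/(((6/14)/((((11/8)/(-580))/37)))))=-8008* sqrt(10)/777925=-0.03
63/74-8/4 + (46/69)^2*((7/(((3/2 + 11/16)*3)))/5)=-52639/49950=-1.05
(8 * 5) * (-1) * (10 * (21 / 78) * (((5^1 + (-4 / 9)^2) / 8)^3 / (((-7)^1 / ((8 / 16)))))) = 1865461525 / 884317824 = 2.11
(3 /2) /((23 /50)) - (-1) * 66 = 1593 /23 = 69.26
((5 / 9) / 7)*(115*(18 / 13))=1150 / 91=12.64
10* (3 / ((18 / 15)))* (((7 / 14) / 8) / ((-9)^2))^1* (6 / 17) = 25 / 3672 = 0.01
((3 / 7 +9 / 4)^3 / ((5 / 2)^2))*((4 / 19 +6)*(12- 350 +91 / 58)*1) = -6424.72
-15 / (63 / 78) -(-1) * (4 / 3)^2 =-1058 / 63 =-16.79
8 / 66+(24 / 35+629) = 727427 / 1155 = 629.81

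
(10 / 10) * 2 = 2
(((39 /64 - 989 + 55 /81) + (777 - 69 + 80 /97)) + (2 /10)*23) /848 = -689623021 /2132075520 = -0.32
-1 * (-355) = 355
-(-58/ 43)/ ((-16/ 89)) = -2581/ 344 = -7.50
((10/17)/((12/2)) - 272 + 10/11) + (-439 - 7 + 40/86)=-17284799/24123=-716.53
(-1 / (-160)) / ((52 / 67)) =67 / 8320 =0.01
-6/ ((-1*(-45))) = -2/ 15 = -0.13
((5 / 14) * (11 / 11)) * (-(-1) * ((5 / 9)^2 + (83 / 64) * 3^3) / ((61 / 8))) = 915605 / 553392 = 1.65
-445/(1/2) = -890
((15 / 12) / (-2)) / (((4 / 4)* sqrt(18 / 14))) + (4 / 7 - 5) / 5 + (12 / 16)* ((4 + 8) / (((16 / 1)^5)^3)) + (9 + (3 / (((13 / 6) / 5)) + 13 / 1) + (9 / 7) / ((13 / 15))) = 15486041649879168585727 / 524579284596115374080 - 5* sqrt(7) / 24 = 28.97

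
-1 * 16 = -16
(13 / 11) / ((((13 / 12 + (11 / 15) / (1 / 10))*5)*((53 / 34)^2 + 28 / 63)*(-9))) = -180336 / 166122275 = -0.00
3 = 3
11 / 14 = 0.79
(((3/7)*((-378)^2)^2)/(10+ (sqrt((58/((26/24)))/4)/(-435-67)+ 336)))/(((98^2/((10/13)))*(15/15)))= 16007002920*sqrt(2262)/17844910768139+ 2780288351180640/1372685443703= 2025.48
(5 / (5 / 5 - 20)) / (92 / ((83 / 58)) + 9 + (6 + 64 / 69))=-28635 / 8728619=-0.00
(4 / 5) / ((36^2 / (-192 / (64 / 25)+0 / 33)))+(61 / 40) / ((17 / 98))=40139 / 4590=8.74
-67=-67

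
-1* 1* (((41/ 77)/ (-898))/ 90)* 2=41/ 3111570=0.00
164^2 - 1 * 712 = 26184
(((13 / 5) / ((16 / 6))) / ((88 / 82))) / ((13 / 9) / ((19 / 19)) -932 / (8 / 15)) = -14391 / 27657520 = -0.00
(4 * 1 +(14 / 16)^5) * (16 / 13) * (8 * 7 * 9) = 9316377 / 3328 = 2799.39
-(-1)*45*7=315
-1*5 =-5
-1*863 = -863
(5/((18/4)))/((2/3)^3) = 15/4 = 3.75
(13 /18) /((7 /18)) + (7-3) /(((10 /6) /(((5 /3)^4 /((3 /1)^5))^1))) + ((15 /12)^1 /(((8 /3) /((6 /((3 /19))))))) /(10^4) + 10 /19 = 68732522941 /27923616000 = 2.46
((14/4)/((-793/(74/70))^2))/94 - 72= -72.00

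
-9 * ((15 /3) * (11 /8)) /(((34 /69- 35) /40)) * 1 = 170775 /2381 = 71.72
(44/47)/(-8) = -11/94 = -0.12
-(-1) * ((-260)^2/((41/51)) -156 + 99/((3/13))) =3458793/41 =84360.80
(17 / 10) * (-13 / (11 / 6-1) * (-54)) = 35802 / 25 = 1432.08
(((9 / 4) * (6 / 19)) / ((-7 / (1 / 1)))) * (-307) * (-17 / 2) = -140913 / 532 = -264.87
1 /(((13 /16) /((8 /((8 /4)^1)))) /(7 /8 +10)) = 53.54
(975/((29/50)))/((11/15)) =731250/319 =2292.32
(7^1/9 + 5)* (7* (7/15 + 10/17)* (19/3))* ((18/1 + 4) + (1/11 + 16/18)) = 846483820/136323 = 6209.40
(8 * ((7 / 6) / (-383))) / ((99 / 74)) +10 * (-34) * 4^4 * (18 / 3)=-59405324312 / 113751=-522240.02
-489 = -489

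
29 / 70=0.41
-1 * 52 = -52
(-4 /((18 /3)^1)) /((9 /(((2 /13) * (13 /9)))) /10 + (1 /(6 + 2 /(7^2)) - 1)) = -2960 /14277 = -0.21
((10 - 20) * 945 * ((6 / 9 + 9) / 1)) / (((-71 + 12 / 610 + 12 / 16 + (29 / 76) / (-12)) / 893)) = 22691054988000 / 19544113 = 1161017.39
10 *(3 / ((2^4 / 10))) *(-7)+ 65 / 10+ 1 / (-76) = -124.76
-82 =-82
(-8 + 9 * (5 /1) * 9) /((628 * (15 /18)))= 1191 /1570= 0.76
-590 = -590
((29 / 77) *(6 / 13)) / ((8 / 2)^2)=87 / 8008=0.01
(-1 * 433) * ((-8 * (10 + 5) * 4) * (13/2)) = 1350960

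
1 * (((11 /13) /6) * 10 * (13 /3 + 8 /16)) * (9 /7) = 1595 /182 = 8.76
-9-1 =-10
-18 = -18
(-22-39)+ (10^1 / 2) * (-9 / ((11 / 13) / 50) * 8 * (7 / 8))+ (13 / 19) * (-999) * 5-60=-4629824 / 209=-22152.27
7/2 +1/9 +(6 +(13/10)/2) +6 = 2927/180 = 16.26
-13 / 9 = -1.44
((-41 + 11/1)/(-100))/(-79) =-3/790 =-0.00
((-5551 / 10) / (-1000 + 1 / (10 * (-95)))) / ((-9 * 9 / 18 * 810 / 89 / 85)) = -61374845 / 53273133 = -1.15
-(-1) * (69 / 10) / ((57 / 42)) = 483 / 95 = 5.08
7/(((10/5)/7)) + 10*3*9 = 589/2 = 294.50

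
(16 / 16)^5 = 1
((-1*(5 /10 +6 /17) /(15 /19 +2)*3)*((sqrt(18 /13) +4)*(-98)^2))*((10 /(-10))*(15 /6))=59532795*sqrt(26) /11713 +79377060 /901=114015.25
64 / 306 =32 / 153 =0.21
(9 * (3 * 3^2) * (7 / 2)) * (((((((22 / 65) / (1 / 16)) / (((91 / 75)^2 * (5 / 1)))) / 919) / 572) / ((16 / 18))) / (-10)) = -0.00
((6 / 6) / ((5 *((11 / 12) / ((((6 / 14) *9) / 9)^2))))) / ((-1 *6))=-0.01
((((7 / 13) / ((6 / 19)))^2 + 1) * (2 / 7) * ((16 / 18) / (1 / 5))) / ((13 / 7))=2.67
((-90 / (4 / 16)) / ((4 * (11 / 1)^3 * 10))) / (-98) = 9 / 130438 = 0.00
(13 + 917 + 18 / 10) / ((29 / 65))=60567 / 29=2088.52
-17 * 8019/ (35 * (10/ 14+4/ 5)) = -136323/ 53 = -2572.13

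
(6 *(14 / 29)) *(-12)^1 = -1008 / 29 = -34.76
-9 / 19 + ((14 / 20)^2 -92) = -174769 / 1900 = -91.98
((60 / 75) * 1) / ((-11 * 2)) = -2 / 55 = -0.04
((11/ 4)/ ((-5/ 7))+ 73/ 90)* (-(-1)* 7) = -3829/ 180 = -21.27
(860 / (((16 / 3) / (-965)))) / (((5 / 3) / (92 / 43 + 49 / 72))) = -8425415 / 32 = -263294.22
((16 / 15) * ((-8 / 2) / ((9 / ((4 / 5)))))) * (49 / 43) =-12544 / 29025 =-0.43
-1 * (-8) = 8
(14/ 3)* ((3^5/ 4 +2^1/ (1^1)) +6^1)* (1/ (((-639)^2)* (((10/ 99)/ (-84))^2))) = 2739198/ 5041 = 543.38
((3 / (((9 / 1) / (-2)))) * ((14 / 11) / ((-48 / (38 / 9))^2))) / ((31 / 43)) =-108661 / 11932272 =-0.01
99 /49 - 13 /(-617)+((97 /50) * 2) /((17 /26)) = 7.98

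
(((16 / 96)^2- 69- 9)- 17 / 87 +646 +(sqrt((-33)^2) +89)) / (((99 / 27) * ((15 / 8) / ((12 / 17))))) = 1152296 / 16269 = 70.83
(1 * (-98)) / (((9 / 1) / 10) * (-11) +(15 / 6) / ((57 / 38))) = 2940 / 247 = 11.90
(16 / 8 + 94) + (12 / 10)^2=2436 / 25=97.44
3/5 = 0.60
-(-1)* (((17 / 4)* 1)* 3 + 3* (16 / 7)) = 549 / 28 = 19.61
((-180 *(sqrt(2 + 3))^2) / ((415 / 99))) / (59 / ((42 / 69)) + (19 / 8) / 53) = -17629920 / 7962937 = -2.21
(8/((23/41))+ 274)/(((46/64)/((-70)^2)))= 1039584000/529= 1965187.15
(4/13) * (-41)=-164/13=-12.62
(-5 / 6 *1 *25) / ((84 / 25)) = -3125 / 504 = -6.20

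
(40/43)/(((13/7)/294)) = 82320/559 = 147.26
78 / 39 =2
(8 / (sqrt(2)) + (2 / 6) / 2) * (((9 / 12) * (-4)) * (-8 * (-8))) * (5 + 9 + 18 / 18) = -11520 * sqrt(2)-480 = -16771.74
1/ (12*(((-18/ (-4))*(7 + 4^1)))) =1/ 594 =0.00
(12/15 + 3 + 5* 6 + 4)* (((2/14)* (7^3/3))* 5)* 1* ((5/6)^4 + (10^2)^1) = 44667175/144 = 310188.72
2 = 2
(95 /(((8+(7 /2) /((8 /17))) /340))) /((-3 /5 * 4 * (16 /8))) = -17000 /39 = -435.90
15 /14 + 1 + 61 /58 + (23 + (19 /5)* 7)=53514 /1015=52.72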